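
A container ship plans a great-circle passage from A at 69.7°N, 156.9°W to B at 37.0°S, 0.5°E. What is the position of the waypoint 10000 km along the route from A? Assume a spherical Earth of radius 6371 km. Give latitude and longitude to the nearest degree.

≈ 17°N, 11°W

From cos δ = sin φ₁ sin φ₂ + cos φ₁ cos φ₂ cos Δλ, the central angle is δ ≈ 2.533 rad (145.1°). The total great-circle distance is δ·R ≈ 2.533 × 6371 ≈ 16135 km, so the target fraction is f = 10000/16135 ≈ 0.620.
Interpolate at f ≈ 0.620 with slerp weights a = sin((1−f)δ)/sin δ ≈ 1.435, b = sin(fδ)/sin δ ≈ 1.748.
p = a·p₁ + b·p₂ ≈ (0.938, -0.183, 0.294); φ = arcsin(p_z) ≈ 17.09°, λ = atan2(p_y, p_x) ≈ -11.05°.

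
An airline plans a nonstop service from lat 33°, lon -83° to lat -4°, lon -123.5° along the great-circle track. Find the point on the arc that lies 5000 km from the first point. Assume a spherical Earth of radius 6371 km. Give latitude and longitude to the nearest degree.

≈ lat 2°, lon -118°

From cos δ = sin φ₁ sin φ₂ + cos φ₁ cos φ₂ cos Δλ, the central angle is δ ≈ 0.930 rad (53.3°). The total great-circle distance is δ·R ≈ 0.930 × 6371 ≈ 5922 km, so the target fraction is f = 5000/5922 ≈ 0.844.
Interpolate at f ≈ 0.844 with slerp weights a = sin((1−f)δ)/sin δ ≈ 0.180, b = sin(fδ)/sin δ ≈ 0.882.
p = a·p₁ + b·p₂ ≈ (-0.467, -0.883, 0.037); φ = arcsin(p_z) ≈ 2.09°, λ = atan2(p_y, p_x) ≈ -117.87°.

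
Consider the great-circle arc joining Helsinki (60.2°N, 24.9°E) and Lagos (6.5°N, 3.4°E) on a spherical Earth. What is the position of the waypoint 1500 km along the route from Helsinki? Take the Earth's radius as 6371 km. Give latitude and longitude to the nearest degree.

≈ (48°N, 16°E)

Convert each endpoint to a unit vector on the sphere (x = cos φ cos λ, y = cos φ sin λ, z = sin φ).
The central angle between the endpoints is δ = arccos(p₁·p₂) ≈ 0.979 rad (56.1°). The total great-circle distance is δ·R ≈ 0.979 × 6371 ≈ 6239 km, so the target fraction is f = 1500/6239 ≈ 0.240.
Interpolate at f ≈ 0.240 with slerp weights a = sin((1−f)δ)/sin δ ≈ 0.816, b = sin(fδ)/sin δ ≈ 0.281.
p = a·p₁ + b·p₂ ≈ (0.646, 0.187, 0.740); φ = arcsin(p_z) ≈ 47.70°, λ = atan2(p_y, p_x) ≈ 16.15°.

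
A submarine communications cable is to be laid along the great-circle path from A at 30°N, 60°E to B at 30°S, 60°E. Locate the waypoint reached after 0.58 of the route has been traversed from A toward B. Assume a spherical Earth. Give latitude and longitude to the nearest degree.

≈ 5°S, 60°E

The haversine formula gives a central angle δ ≈ 1.047 rad (60.0°) between the endpoints.
Interpolate at f = 0.58 with slerp weights a = sin((1−f)δ)/sin δ ≈ 0.492, b = sin(fδ)/sin δ ≈ 0.659.
p = a·p₁ + b·p₂ ≈ (0.498, 0.863, -0.084); φ = arcsin(p_z) ≈ -4.80°, λ = atan2(p_y, p_x) ≈ 60.00°.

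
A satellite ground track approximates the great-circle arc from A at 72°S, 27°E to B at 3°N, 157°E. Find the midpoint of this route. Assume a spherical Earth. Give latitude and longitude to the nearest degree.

≈ 47°S, 141°E

The haversine formula gives a central angle δ ≈ 1.822 rad (104.4°) between the endpoints.
Interpolate at f = 1/2 with slerp weights a = sin((1−f)δ)/sin δ ≈ 0.815, b = sin(fδ)/sin δ ≈ 0.815.
p = a·p₁ + b·p₂ ≈ (-0.525, 0.433, -0.733); φ = arcsin(p_z) ≈ -47.13°, λ = atan2(p_y, p_x) ≈ 140.52°.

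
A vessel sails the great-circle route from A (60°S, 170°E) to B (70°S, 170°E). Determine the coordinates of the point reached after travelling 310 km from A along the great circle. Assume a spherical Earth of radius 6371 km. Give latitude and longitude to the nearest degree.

≈ (63°S, 170°E)

Convert each endpoint to a unit vector on the sphere (x = cos φ cos λ, y = cos φ sin λ, z = sin φ).
The central angle between the endpoints is δ = arccos(p₁·p₂) ≈ 0.175 rad (10.0°). The total great-circle distance is δ·R ≈ 0.175 × 6371 ≈ 1112 km, so the target fraction is f = 310/1112 ≈ 0.279.
Interpolate at f ≈ 0.279 with slerp weights a = sin((1−f)δ)/sin δ ≈ 0.723, b = sin(fδ)/sin δ ≈ 0.280.
p = a·p₁ + b·p₂ ≈ (-0.450, 0.079, -0.889); φ = arcsin(p_z) ≈ -62.79°, λ = atan2(p_y, p_x) ≈ 170.00°.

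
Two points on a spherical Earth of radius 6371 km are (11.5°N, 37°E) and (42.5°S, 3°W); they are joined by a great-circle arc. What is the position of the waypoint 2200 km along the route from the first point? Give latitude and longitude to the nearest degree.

≈ (5°S, 27°E)

Convert each endpoint to a unit vector on the sphere (x = cos φ cos λ, y = cos φ sin λ, z = sin φ).
The central angle between the endpoints is δ = arccos(p₁·p₂) ≈ 1.139 rad (65.2°). The total great-circle distance is δ·R ≈ 1.139 × 6371 ≈ 7255 km, so the target fraction is f = 2200/7255 ≈ 0.303.
Interpolate at f ≈ 0.303 with slerp weights a = sin((1−f)δ)/sin δ ≈ 0.785, b = sin(fδ)/sin δ ≈ 0.373.
p = a·p₁ + b·p₂ ≈ (0.889, 0.448, -0.095); φ = arcsin(p_z) ≈ -5.47°, λ = atan2(p_y, p_x) ≈ 26.78°.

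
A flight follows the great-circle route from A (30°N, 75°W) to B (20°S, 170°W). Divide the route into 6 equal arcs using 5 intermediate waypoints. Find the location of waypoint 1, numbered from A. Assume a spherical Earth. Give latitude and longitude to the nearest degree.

≈ (24°N, 93°W)

From cos δ = sin φ₁ sin φ₂ + cos φ₁ cos φ₂ cos Δλ, the central angle is δ ≈ 1.815 rad (104.0°).
Interpolate at f = 1/6 with slerp weights a = sin((1−f)δ)/sin δ ≈ 1.029, b = sin(fδ)/sin δ ≈ 0.307.
p = a·p₁ + b·p₂ ≈ (-0.054, -0.911, 0.409); φ = arcsin(p_z) ≈ 24.17°, λ = atan2(p_y, p_x) ≈ -93.36°.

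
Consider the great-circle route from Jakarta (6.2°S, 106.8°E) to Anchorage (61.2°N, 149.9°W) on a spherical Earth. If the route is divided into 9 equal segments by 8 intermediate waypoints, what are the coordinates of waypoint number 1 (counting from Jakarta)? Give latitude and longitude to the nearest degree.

≈ (4°N, 112°E)

Convert each endpoint to a unit vector on the sphere (x = cos φ cos λ, y = cos φ sin λ, z = sin φ).
The central angle between the endpoints is δ = arccos(p₁·p₂) ≈ 1.777 rad (101.8°).
Interpolate at f = 1/9 with slerp weights a = sin((1−f)δ)/sin δ ≈ 1.022, b = sin(fδ)/sin δ ≈ 0.200.
p = a·p₁ + b·p₂ ≈ (-0.377, 0.924, 0.065); φ = arcsin(p_z) ≈ 3.74°, λ = atan2(p_y, p_x) ≈ 112.20°.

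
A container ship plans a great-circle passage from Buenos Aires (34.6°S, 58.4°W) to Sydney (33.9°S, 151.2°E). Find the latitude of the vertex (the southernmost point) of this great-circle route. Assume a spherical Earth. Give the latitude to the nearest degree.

The great circle lies in the plane with unit normal n̂ = (p₁ × p₂)/|p₁ × p₂|.
Here n̂_z ≈ -0.351; the vertex latitude is φ_max = arccos|n̂_z| ≈ 69.4°.

≈ 69°S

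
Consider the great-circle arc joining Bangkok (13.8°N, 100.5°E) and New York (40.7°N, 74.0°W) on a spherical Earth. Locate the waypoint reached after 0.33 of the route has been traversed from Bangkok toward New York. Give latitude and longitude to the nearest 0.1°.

The haversine formula gives a central angle δ ≈ 2.186 rad (125.3°) between the endpoints.
Interpolate at f = 0.33 with slerp weights a = sin((1−f)δ)/sin δ ≈ 1.218, b = sin(fδ)/sin δ ≈ 0.809.
p = a·p₁ + b·p₂ ≈ (-0.046, 0.573, 0.818); φ = arcsin(p_z) ≈ 54.88°, λ = atan2(p_y, p_x) ≈ 94.64°.

≈ (54.9°N, 94.6°E)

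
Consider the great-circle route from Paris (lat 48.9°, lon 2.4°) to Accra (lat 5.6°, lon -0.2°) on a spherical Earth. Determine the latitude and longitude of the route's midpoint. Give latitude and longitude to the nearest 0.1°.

≈ lat 27.3°, lon 0.8°

Write both endpoints as unit vectors p₁, p₂ with components (cos φ cos λ, cos φ sin λ, sin φ).
The central angle between the endpoints is δ = arccos(p₁·p₂) ≈ 0.757 rad (43.4°).
Interpolate at f = 1/2 with slerp weights a = sin((1−f)δ)/sin δ ≈ 0.538, b = sin(fδ)/sin δ ≈ 0.538.
p = a·p₁ + b·p₂ ≈ (0.889, 0.013, 0.458); φ = arcsin(p_z) ≈ 27.26°, λ = atan2(p_y, p_x) ≈ 0.83°.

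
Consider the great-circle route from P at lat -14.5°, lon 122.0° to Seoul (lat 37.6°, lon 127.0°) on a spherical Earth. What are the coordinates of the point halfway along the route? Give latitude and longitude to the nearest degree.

≈ lat 12°, lon 124°

Write both endpoints as unit vectors p₁, p₂ with components (cos φ cos λ, cos φ sin λ, sin φ).
The central angle between the endpoints is δ = arccos(p₁·p₂) ≈ 0.913 rad (52.3°).
Interpolate at f = 1/2 with slerp weights a = sin((1−f)δ)/sin δ ≈ 0.557, b = sin(fδ)/sin δ ≈ 0.557.
p = a·p₁ + b·p₂ ≈ (-0.551, 0.810, 0.200); φ = arcsin(p_z) ≈ 11.56°, λ = atan2(p_y, p_x) ≈ 124.25°.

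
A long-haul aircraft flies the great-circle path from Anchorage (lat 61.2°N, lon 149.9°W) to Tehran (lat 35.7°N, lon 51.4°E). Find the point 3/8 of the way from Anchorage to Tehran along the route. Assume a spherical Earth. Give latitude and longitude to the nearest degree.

The haversine formula gives a central angle δ ≈ 1.423 rad (81.6°) between the endpoints.
Interpolate at f = 3/8 with slerp weights a = sin((1−f)δ)/sin δ ≈ 0.785, b = sin(fδ)/sin δ ≈ 0.514.
p = a·p₁ + b·p₂ ≈ (-0.067, 0.137, 0.988); φ = arcsin(p_z) ≈ 81.25°, λ = atan2(p_y, p_x) ≈ 116.02°.

≈ lat 81°N, lon 116°E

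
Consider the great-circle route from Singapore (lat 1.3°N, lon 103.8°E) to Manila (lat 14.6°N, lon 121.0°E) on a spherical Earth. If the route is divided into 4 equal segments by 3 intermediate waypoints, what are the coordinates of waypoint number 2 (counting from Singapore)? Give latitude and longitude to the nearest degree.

≈ lat 8°N, lon 112°E

From cos δ = sin φ₁ sin φ₂ + cos φ₁ cos φ₂ cos Δλ, the central angle is δ ≈ 0.377 rad (21.6°).
Interpolate at f = 2/4 with slerp weights a = sin((1−f)δ)/sin δ ≈ 0.509, b = sin(fδ)/sin δ ≈ 0.509.
p = a·p₁ + b·p₂ ≈ (-0.375, 0.916, 0.140); φ = arcsin(p_z) ≈ 8.04°, λ = atan2(p_y, p_x) ≈ 112.26°.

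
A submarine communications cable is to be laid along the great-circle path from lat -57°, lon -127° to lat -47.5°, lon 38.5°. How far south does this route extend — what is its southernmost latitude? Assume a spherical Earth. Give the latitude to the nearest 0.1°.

≈ -84.5°

The great circle lies in the plane with unit normal n̂ = (p₁ × p₂)/|p₁ × p₂|.
Here n̂_z ≈ +0.095; the vertex latitude is φ_max = arccos|n̂_z| ≈ 84.5°.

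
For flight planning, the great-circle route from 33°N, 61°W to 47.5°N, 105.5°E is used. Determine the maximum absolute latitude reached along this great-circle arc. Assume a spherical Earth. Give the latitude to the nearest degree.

The great circle lies in the plane with unit normal n̂ = (p₁ × p₂)/|p₁ × p₂|.
Here n̂_z ≈ +0.134; the vertex latitude is φ_max = arccos|n̂_z| ≈ 82.3°.
Check via Clairaut: cos φ_max = |cos φ₁| · sin C = cos(33.0°)·sin(9.2°) ≈ 0.134, again giving ≈ 82.3°.

≈ 82°N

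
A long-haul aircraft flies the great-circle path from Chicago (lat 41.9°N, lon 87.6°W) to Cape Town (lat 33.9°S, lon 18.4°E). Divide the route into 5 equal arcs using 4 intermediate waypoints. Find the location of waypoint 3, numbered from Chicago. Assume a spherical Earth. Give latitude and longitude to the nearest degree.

≈ lat 2°S, lon 22°W

From cos δ = sin φ₁ sin φ₂ + cos φ₁ cos φ₂ cos Δλ, the central angle is δ ≈ 2.145 rad (122.9°).
Interpolate at f = 3/5 with slerp weights a = sin((1−f)δ)/sin δ ≈ 0.901, b = sin(fδ)/sin δ ≈ 1.143.
p = a·p₁ + b·p₂ ≈ (0.928, -0.370, -0.036); φ = arcsin(p_z) ≈ -2.06°, λ = atan2(p_y, p_x) ≈ -21.75°.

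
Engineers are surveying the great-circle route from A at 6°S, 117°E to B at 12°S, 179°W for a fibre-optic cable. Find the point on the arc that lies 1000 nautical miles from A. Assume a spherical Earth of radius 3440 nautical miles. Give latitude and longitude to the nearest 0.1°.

Write both endpoints as unit vectors p₁, p₂ with components (cos φ cos λ, cos φ sin λ, sin φ).
The central angle between the endpoints is δ = arccos(p₁·p₂) ≈ 1.106 rad (63.4°). The total great-circle distance is δ·R ≈ 1.106 × 3440 ≈ 3805 nmi, so the target fraction is f = 1000/3805 ≈ 0.263.
Interpolate at f ≈ 0.263 with slerp weights a = sin((1−f)δ)/sin δ ≈ 0.814, b = sin(fδ)/sin δ ≈ 0.321.
p = a·p₁ + b·p₂ ≈ (-0.681, 0.716, -0.152); φ = arcsin(p_z) ≈ -8.73°, λ = atan2(p_y, p_x) ≈ 133.57°.

≈ 8.7°S, 133.6°E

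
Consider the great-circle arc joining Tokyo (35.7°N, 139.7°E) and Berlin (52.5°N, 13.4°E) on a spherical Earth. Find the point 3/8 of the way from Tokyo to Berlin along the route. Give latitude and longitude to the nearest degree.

Convert each endpoint to a unit vector on the sphere (x = cos φ cos λ, y = cos φ sin λ, z = sin φ).
The central angle between the endpoints is δ = arccos(p₁·p₂) ≈ 1.400 rad (80.2°).
Interpolate at f = 3/8 with slerp weights a = sin((1−f)δ)/sin δ ≈ 0.779, b = sin(fδ)/sin δ ≈ 0.509.
p = a·p₁ + b·p₂ ≈ (-0.181, 0.481, 0.858); φ = arcsin(p_z) ≈ 59.08°, λ = atan2(p_y, p_x) ≈ 110.65°.

≈ 59°N, 111°E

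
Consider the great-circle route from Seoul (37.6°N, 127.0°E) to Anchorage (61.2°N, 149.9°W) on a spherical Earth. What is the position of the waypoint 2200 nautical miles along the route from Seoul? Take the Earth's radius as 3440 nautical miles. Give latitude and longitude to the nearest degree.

Convert each endpoint to a unit vector on the sphere (x = cos φ cos λ, y = cos φ sin λ, z = sin φ).
The central angle between the endpoints is δ = arccos(p₁·p₂) ≈ 0.951 rad (54.5°). The total great-circle distance is δ·R ≈ 0.951 × 3440 ≈ 3273 nmi, so the target fraction is f = 2200/3273 ≈ 0.672.
Interpolate at f ≈ 0.672 with slerp weights a = sin((1−f)δ)/sin δ ≈ 0.377, b = sin(fδ)/sin δ ≈ 0.733.
p = a·p₁ + b·p₂ ≈ (-0.485, 0.061, 0.872); φ = arcsin(p_z) ≈ 60.72°, λ = atan2(p_y, p_x) ≈ 172.79°.

≈ 61°N, 173°E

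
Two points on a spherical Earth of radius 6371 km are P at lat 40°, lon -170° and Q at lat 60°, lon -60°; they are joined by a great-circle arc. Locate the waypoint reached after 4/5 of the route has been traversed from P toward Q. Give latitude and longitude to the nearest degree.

≈ lat 66°, lon -86°

From cos δ = sin φ₁ sin φ₂ + cos φ₁ cos φ₂ cos Δλ, the central angle is δ ≈ 1.131 rad (64.8°).
Interpolate at f = 4/5 with slerp weights a = sin((1−f)δ)/sin δ ≈ 0.248, b = sin(fδ)/sin δ ≈ 0.869.
p = a·p₁ + b·p₂ ≈ (0.030, -0.409, 0.912); φ = arcsin(p_z) ≈ 65.77°, λ = atan2(p_y, p_x) ≈ -85.77°.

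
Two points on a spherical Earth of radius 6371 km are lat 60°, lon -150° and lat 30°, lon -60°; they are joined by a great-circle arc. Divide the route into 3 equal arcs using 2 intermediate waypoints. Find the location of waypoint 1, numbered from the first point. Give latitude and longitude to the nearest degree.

Convert each endpoint to a unit vector on the sphere (x = cos φ cos λ, y = cos φ sin λ, z = sin φ).
The central angle between the endpoints is δ = arccos(p₁·p₂) ≈ 1.123 rad (64.3°).
Interpolate at f = 1/3 with slerp weights a = sin((1−f)δ)/sin δ ≈ 0.755, b = sin(fδ)/sin δ ≈ 0.406.
p = a·p₁ + b·p₂ ≈ (-0.151, -0.493, 0.857); φ = arcsin(p_z) ≈ 58.96°, λ = atan2(p_y, p_x) ≈ -107.06°.

≈ lat 59°, lon -107°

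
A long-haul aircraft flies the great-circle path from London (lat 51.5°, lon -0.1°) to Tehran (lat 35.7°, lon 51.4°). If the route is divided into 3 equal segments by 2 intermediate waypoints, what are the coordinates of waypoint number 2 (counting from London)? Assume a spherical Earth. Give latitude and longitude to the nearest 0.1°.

≈ lat 43.4°, lon 37.5°

From cos δ = sin φ₁ sin φ₂ + cos φ₁ cos φ₂ cos Δλ, the central angle is δ ≈ 0.690 rad (39.5°).
Interpolate at f = 2/3 with slerp weights a = sin((1−f)δ)/sin δ ≈ 0.358, b = sin(fδ)/sin δ ≈ 0.697.
p = a·p₁ + b·p₂ ≈ (0.576, 0.442, 0.687); φ = arcsin(p_z) ≈ 43.41°, λ = atan2(p_y, p_x) ≈ 37.50°.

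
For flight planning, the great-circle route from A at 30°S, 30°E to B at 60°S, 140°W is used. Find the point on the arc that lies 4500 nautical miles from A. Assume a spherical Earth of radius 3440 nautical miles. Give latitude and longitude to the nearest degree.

≈ 74°S, 132°W

Convert each endpoint to a unit vector on the sphere (x = cos φ cos λ, y = cos φ sin λ, z = sin φ).
The central angle between the endpoints is δ = arccos(p₁·p₂) ≈ 1.564 rad (89.6°). The total great-circle distance is δ·R ≈ 1.564 × 3440 ≈ 5381 nmi, so the target fraction is f = 4500/5381 ≈ 0.836.
Interpolate at f ≈ 0.836 with slerp weights a = sin((1−f)δ)/sin δ ≈ 0.253, b = sin(fδ)/sin δ ≈ 0.966.
p = a·p₁ + b·p₂ ≈ (-0.180, -0.201, -0.963); φ = arcsin(p_z) ≈ -74.36°, λ = atan2(p_y, p_x) ≈ -131.88°.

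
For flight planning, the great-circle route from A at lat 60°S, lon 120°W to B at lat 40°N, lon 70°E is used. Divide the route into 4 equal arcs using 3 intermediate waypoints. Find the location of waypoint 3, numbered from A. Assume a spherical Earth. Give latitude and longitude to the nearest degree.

Write both endpoints as unit vectors p₁, p₂ with components (cos φ cos λ, cos φ sin λ, sin φ).
The central angle between the endpoints is δ = arccos(p₁·p₂) ≈ 2.776 rad (159.0°).
Interpolate at f = 3/4 with slerp weights a = sin((1−f)δ)/sin δ ≈ 1.789, b = sin(fδ)/sin δ ≈ 2.439.
p = a·p₁ + b·p₂ ≈ (0.192, 0.981, 0.019); φ = arcsin(p_z) ≈ 1.08°, λ = atan2(p_y, p_x) ≈ 78.94°.

≈ lat 1°N, lon 79°E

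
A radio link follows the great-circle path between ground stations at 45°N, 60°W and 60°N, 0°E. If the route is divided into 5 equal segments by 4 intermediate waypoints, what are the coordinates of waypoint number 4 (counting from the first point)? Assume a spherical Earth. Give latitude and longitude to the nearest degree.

≈ 60°N, 15°W

From cos δ = sin φ₁ sin φ₂ + cos φ₁ cos φ₂ cos Δλ, the central angle is δ ≈ 0.661 rad (37.9°).
Interpolate at f = 4/5 with slerp weights a = sin((1−f)δ)/sin δ ≈ 0.215, b = sin(fδ)/sin δ ≈ 0.822.
p = a·p₁ + b·p₂ ≈ (0.487, -0.131, 0.864); φ = arcsin(p_z) ≈ 59.72°, λ = atan2(p_y, p_x) ≈ -15.12°.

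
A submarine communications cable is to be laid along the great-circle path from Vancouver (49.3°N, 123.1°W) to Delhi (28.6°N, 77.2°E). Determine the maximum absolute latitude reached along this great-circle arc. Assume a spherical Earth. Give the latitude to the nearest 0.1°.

≈ 78.4°N

The great circle lies in the plane with unit normal n̂ = (p₁ × p₂)/|p₁ × p₂|.
Here n̂_z ≈ -0.202; the vertex latitude is φ_max = arccos|n̂_z| ≈ 78.4°.
Check via Clairaut: cos φ_max = |cos φ₁| · sin C = cos(49.3°)·sin(18.0°) ≈ 0.202, again giving ≈ 78.4°.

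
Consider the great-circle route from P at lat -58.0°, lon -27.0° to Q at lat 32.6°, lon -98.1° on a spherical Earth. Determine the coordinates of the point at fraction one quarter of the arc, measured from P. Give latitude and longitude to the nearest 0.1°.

≈ lat -38.6°, lon -56.2°

Write both endpoints as unit vectors p₁, p₂ with components (cos φ cos λ, cos φ sin λ, sin φ).
The central angle between the endpoints is δ = arccos(p₁·p₂) ≈ 1.888 rad (108.2°).
Interpolate at f = 1/4 with slerp weights a = sin((1−f)δ)/sin δ ≈ 1.040, b = sin(fδ)/sin δ ≈ 0.479.
p = a·p₁ + b·p₂ ≈ (0.434, -0.649, -0.624); φ = arcsin(p_z) ≈ -38.62°, λ = atan2(p_y, p_x) ≈ -56.23°.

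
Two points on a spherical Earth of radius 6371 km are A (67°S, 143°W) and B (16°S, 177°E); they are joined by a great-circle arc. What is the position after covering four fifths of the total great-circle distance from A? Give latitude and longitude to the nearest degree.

Write both endpoints as unit vectors p₁, p₂ with components (cos φ cos λ, cos φ sin λ, sin φ).
The central angle between the endpoints is δ = arccos(p₁·p₂) ≈ 0.999 rad (57.2°).
Interpolate at f = 4/5 with slerp weights a = sin((1−f)δ)/sin δ ≈ 0.236, b = sin(fδ)/sin δ ≈ 0.852.
p = a·p₁ + b·p₂ ≈ (-0.892, -0.013, -0.452); φ = arcsin(p_z) ≈ -26.88°, λ = atan2(p_y, p_x) ≈ -179.19°.

≈ (27°S, 179°W)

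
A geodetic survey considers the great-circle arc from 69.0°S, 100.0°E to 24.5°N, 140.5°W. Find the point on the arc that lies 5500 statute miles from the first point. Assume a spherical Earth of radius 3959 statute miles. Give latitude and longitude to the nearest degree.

Write both endpoints as unit vectors p₁, p₂ with components (cos φ cos λ, cos φ sin λ, sin φ).
The central angle between the endpoints is δ = arccos(p₁·p₂) ≈ 2.150 rad (123.2°). The total great-circle distance is δ·R ≈ 2.150 × 3959 ≈ 8514 mi, so the target fraction is f = 5500/8514 ≈ 0.646.
Interpolate at f ≈ 0.646 with slerp weights a = sin((1−f)δ)/sin δ ≈ 0.824, b = sin(fδ)/sin δ ≈ 1.176.
p = a·p₁ + b·p₂ ≈ (-0.877, -0.389, -0.282); φ = arcsin(p_z) ≈ -16.39°, λ = atan2(p_y, p_x) ≈ -156.05°.

≈ 16°S, 156°W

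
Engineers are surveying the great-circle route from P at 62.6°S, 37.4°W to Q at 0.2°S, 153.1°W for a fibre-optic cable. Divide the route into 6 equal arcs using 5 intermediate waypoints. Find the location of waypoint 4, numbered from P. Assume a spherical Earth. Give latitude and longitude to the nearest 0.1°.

Convert each endpoint to a unit vector on the sphere (x = cos φ cos λ, y = cos φ sin λ, z = sin φ).
The central angle between the endpoints is δ = arccos(p₁·p₂) ≈ 1.769 rad (101.3°).
Interpolate at f = 4/6 with slerp weights a = sin((1−f)δ)/sin δ ≈ 0.567, b = sin(fδ)/sin δ ≈ 0.943.
p = a·p₁ + b·p₂ ≈ (-0.633, -0.585, -0.507); φ = arcsin(p_z) ≈ -30.44°, λ = atan2(p_y, p_x) ≈ -137.27°.

≈ 30.4°S, 137.3°W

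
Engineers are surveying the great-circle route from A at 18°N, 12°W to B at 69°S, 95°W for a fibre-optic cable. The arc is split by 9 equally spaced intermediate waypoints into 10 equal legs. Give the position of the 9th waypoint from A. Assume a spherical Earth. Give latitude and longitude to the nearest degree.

From cos δ = sin φ₁ sin φ₂ + cos φ₁ cos φ₂ cos Δλ, the central angle is δ ≈ 1.820 rad (104.3°).
Interpolate at f = 9/10 with slerp weights a = sin((1−f)δ)/sin δ ≈ 0.187, b = sin(fδ)/sin δ ≈ 1.030.
p = a·p₁ + b·p₂ ≈ (0.142, -0.405, -0.903); φ = arcsin(p_z) ≈ -64.62°, λ = atan2(p_y, p_x) ≈ -70.70°.

≈ 65°S, 71°W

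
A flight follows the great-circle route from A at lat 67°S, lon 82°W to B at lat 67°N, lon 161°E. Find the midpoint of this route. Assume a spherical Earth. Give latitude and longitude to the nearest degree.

≈ lat 0°N, lon 140°W

The haversine formula gives a central angle δ ≈ 2.730 rad (156.4°) between the endpoints.
Interpolate at f = 1/2 with slerp weights a = sin((1−f)δ)/sin δ ≈ 2.449, b = sin(fδ)/sin δ ≈ 2.449.
p = a·p₁ + b·p₂ ≈ (-0.772, -0.636, 0.000); φ = arcsin(p_z) ≈ 0.00°, λ = atan2(p_y, p_x) ≈ -140.50°.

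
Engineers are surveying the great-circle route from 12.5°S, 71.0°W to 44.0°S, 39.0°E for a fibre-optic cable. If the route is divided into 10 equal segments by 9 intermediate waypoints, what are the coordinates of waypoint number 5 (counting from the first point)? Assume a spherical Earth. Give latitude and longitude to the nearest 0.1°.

Write both endpoints as unit vectors p₁, p₂ with components (cos φ cos λ, cos φ sin λ, sin φ).
The central angle between the endpoints is δ = arccos(p₁·p₂) ≈ 1.661 rad (95.2°).
Interpolate at f = 5/10 with slerp weights a = sin((1−f)δ)/sin δ ≈ 0.741, b = sin(fδ)/sin δ ≈ 0.741.
p = a·p₁ + b·p₂ ≈ (0.650, -0.349, -0.675); φ = arcsin(p_z) ≈ -42.48°, λ = atan2(p_y, p_x) ≈ -28.21°.

≈ 42.5°S, 28.2°W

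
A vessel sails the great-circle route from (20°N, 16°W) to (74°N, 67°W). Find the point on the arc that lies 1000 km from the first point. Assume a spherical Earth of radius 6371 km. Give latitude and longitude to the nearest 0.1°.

Convert each endpoint to a unit vector on the sphere (x = cos φ cos λ, y = cos φ sin λ, z = sin φ).
The central angle between the endpoints is δ = arccos(p₁·p₂) ≈ 1.057 rad (60.5°). The total great-circle distance is δ·R ≈ 1.057 × 6371 ≈ 6732 km, so the target fraction is f = 1000/6732 ≈ 0.149.
Interpolate at f ≈ 0.149 with slerp weights a = sin((1−f)δ)/sin δ ≈ 0.899, b = sin(fδ)/sin δ ≈ 0.180.
p = a·p₁ + b·p₂ ≈ (0.832, -0.279, 0.480); φ = arcsin(p_z) ≈ 28.70°, λ = atan2(p_y, p_x) ≈ -18.51°.

≈ (28.7°N, 18.5°W)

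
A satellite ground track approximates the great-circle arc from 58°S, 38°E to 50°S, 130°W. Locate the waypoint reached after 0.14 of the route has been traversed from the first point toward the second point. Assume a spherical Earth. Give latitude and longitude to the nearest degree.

From cos δ = sin φ₁ sin φ₂ + cos φ₁ cos φ₂ cos Δλ, the central angle is δ ≈ 1.249 rad (71.6°).
Interpolate at f = 0.14 with slerp weights a = sin((1−f)δ)/sin δ ≈ 0.927, b = sin(fδ)/sin δ ≈ 0.183.
p = a·p₁ + b·p₂ ≈ (0.311, 0.212, -0.926); φ = arcsin(p_z) ≈ -67.88°, λ = atan2(p_y, p_x) ≈ 34.27°.

≈ 68°S, 34°E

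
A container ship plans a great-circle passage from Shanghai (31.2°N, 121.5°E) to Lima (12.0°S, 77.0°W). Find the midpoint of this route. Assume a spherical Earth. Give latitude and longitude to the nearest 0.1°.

Write both endpoints as unit vectors p₁, p₂ with components (cos φ cos λ, cos φ sin λ, sin φ).
The central angle between the endpoints is δ = arccos(p₁·p₂) ≈ 2.693 rad (154.3°).
Interpolate at f = 1/2 with slerp weights a = sin((1−f)δ)/sin δ ≈ 2.249, b = sin(fδ)/sin δ ≈ 2.249.
p = a·p₁ + b·p₂ ≈ (-0.510, -0.503, 0.697); φ = arcsin(p_z) ≈ 44.22°, λ = atan2(p_y, p_x) ≈ -135.40°.

≈ 44.2°N, 135.4°W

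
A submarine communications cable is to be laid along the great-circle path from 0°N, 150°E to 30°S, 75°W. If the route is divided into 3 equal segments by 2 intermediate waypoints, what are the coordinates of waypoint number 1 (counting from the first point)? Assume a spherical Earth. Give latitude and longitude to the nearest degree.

Write both endpoints as unit vectors p₁, p₂ with components (cos φ cos λ, cos φ sin λ, sin φ).
The central angle between the endpoints is δ = arccos(p₁·p₂) ≈ 2.230 rad (127.8°).
Interpolate at f = 1/3 with slerp weights a = sin((1−f)δ)/sin δ ≈ 1.260, b = sin(fδ)/sin δ ≈ 0.856.
p = a·p₁ + b·p₂ ≈ (-0.900, -0.086, -0.428); φ = arcsin(p_z) ≈ -25.34°, λ = atan2(p_y, p_x) ≈ -174.55°.

≈ 25°S, 175°W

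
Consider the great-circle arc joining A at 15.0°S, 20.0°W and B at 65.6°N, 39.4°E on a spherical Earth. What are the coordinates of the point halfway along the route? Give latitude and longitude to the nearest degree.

Convert each endpoint to a unit vector on the sphere (x = cos φ cos λ, y = cos φ sin λ, z = sin φ).
The central angle between the endpoints is δ = arccos(p₁·p₂) ≈ 1.603 rad (91.9°).
Interpolate at f = 1/2 with slerp weights a = sin((1−f)δ)/sin δ ≈ 0.719, b = sin(fδ)/sin δ ≈ 0.719.
p = a·p₁ + b·p₂ ≈ (0.882, -0.049, 0.469); φ = arcsin(p_z) ≈ 27.95°, λ = atan2(p_y, p_x) ≈ -3.18°.

≈ 28°N, 3°W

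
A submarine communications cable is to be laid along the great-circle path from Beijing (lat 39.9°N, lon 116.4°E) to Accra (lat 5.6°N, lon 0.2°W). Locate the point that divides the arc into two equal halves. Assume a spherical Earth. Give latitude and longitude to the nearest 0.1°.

From cos δ = sin φ₁ sin φ₂ + cos φ₁ cos φ₂ cos Δλ, the central angle is δ ≈ 1.854 rad (106.2°).
Interpolate at f = 1/2 with slerp weights a = sin((1−f)δ)/sin δ ≈ 0.833, b = sin(fδ)/sin δ ≈ 0.833.
p = a·p₁ + b·p₂ ≈ (0.545, 0.569, 0.616); φ = arcsin(p_z) ≈ 37.99°, λ = atan2(p_y, p_x) ≈ 46.27°.

≈ lat 38.0°N, lon 46.3°E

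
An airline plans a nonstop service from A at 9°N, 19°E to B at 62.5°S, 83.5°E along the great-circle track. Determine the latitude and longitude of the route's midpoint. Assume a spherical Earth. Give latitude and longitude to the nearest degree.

Convert each endpoint to a unit vector on the sphere (x = cos φ cos λ, y = cos φ sin λ, z = sin φ).
The central angle between the endpoints is δ = arccos(p₁·p₂) ≈ 1.513 rad (86.7°).
Interpolate at f = 1/2 with slerp weights a = sin((1−f)δ)/sin δ ≈ 0.688, b = sin(fδ)/sin δ ≈ 0.688.
p = a·p₁ + b·p₂ ≈ (0.678, 0.537, -0.502); φ = arcsin(p_z) ≈ -30.15°, λ = atan2(p_y, p_x) ≈ 38.35°.

≈ 30°S, 38°E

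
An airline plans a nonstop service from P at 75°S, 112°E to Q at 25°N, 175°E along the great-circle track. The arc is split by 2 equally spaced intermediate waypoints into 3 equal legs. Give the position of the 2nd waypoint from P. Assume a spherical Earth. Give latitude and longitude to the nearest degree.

≈ 10°S, 167°E

Convert each endpoint to a unit vector on the sphere (x = cos φ cos λ, y = cos φ sin λ, z = sin φ).
The central angle between the endpoints is δ = arccos(p₁·p₂) ≈ 1.877 rad (107.6°).
Interpolate at f = 2/3 with slerp weights a = sin((1−f)δ)/sin δ ≈ 0.614, b = sin(fδ)/sin δ ≈ 0.996.
p = a·p₁ + b·p₂ ≈ (-0.959, 0.226, -0.173); φ = arcsin(p_z) ≈ -9.94°, λ = atan2(p_y, p_x) ≈ 166.73°.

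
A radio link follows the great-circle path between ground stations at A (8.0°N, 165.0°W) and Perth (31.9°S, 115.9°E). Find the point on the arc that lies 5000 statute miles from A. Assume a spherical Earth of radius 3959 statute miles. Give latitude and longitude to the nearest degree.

The haversine formula gives a central angle δ ≈ 1.485 rad (85.1°) between the endpoints. The total great-circle distance is δ·R ≈ 1.485 × 3959 ≈ 5880 mi, so the target fraction is f = 5000/5880 ≈ 0.850.
Interpolate at f ≈ 0.850 with slerp weights a = sin((1−f)δ)/sin δ ≈ 0.221, b = sin(fδ)/sin δ ≈ 0.956.
p = a·p₁ + b·p₂ ≈ (-0.566, 0.674, -0.475); φ = arcsin(p_z) ≈ -28.34°, λ = atan2(p_y, p_x) ≈ 130.05°.

≈ (28°S, 130°E)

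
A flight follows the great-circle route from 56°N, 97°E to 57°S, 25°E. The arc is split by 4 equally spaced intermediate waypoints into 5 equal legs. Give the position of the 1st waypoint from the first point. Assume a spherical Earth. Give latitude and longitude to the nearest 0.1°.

≈ 34.5°N, 77.3°E

The haversine formula gives a central angle δ ≈ 2.216 rad (127.0°) between the endpoints.
Interpolate at f = 1/5 with slerp weights a = sin((1−f)δ)/sin δ ≈ 1.226, b = sin(fδ)/sin δ ≈ 0.537.
p = a·p₁ + b·p₂ ≈ (0.181, 0.804, 0.566); φ = arcsin(p_z) ≈ 34.50°, λ = atan2(p_y, p_x) ≈ 77.29°.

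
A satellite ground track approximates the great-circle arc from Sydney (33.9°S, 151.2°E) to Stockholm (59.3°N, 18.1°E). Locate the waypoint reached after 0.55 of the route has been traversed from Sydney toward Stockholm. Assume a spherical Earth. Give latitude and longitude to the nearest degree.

≈ (32°N, 109°E)

Convert each endpoint to a unit vector on the sphere (x = cos φ cos λ, y = cos φ sin λ, z = sin φ).
The central angle between the endpoints is δ = arccos(p₁·p₂) ≈ 2.448 rad (140.3°).
Interpolate at f = 0.55 with slerp weights a = sin((1−f)δ)/sin δ ≈ 1.396, b = sin(fδ)/sin δ ≈ 1.526.
p = a·p₁ + b·p₂ ≈ (-0.275, 0.800, 0.533); φ = arcsin(p_z) ≈ 32.23°, λ = atan2(p_y, p_x) ≈ 108.96°.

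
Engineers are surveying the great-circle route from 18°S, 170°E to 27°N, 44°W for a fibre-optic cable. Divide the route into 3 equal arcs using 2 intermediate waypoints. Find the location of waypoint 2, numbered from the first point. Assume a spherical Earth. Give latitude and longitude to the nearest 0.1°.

Convert each endpoint to a unit vector on the sphere (x = cos φ cos λ, y = cos φ sin λ, z = sin φ).
The central angle between the endpoints is δ = arccos(p₁·p₂) ≈ 2.573 rad (147.4°).
Interpolate at f = 2/3 with slerp weights a = sin((1−f)δ)/sin δ ≈ 1.405, b = sin(fδ)/sin δ ≈ 1.839.
p = a·p₁ + b·p₂ ≈ (-0.138, -0.906, 0.400); φ = arcsin(p_z) ≈ 23.60°, λ = atan2(p_y, p_x) ≈ -98.65°.

≈ 23.6°N, 98.7°W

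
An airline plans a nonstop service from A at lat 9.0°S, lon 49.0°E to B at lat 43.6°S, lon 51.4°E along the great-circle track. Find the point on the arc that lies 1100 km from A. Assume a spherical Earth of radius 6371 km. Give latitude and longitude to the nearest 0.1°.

Convert each endpoint to a unit vector on the sphere (x = cos φ cos λ, y = cos φ sin λ, z = sin φ).
The central angle between the endpoints is δ = arccos(p₁·p₂) ≈ 0.605 rad (34.7°). The total great-circle distance is δ·R ≈ 0.605 × 6371 ≈ 3854 km, so the target fraction is f = 1100/3854 ≈ 0.285.
Interpolate at f ≈ 0.285 with slerp weights a = sin((1−f)δ)/sin δ ≈ 0.737, b = sin(fδ)/sin δ ≈ 0.302.
p = a·p₁ + b·p₂ ≈ (0.614, 0.720, -0.324); φ = arcsin(p_z) ≈ -18.88°, λ = atan2(p_y, p_x) ≈ 49.55°.

≈ lat 18.9°S, lon 49.6°E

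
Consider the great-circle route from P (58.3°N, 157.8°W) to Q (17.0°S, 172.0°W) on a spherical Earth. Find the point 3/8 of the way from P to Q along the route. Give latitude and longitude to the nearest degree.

≈ (30°N, 165°W)

From cos δ = sin φ₁ sin φ₂ + cos φ₁ cos φ₂ cos Δλ, the central angle is δ ≈ 1.330 rad (76.2°).
Interpolate at f = 3/8 with slerp weights a = sin((1−f)δ)/sin δ ≈ 0.761, b = sin(fδ)/sin δ ≈ 0.493.
p = a·p₁ + b·p₂ ≈ (-0.837, -0.217, 0.503); φ = arcsin(p_z) ≈ 30.21°, λ = atan2(p_y, p_x) ≈ -165.48°.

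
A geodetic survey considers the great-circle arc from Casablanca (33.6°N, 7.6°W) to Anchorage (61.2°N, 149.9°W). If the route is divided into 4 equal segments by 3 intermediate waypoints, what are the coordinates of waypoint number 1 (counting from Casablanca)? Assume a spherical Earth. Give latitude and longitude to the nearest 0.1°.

≈ (52.4°N, 17.3°W)

Convert each endpoint to a unit vector on the sphere (x = cos φ cos λ, y = cos φ sin λ, z = sin φ).
The central angle between the endpoints is δ = arccos(p₁·p₂) ≈ 1.403 rad (80.4°).
Interpolate at f = 1/4 with slerp weights a = sin((1−f)δ)/sin δ ≈ 0.881, b = sin(fδ)/sin δ ≈ 0.348.
p = a·p₁ + b·p₂ ≈ (0.582, -0.181, 0.793); φ = arcsin(p_z) ≈ 52.44°, λ = atan2(p_y, p_x) ≈ -17.29°.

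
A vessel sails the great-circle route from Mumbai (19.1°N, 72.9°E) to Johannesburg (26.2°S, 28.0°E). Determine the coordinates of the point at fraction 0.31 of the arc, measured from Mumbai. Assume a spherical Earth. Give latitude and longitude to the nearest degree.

Convert each endpoint to a unit vector on the sphere (x = cos φ cos λ, y = cos φ sin λ, z = sin φ).
The central angle between the endpoints is δ = arccos(p₁·p₂) ≈ 1.097 rad (62.9°).
Interpolate at f = 0.31 with slerp weights a = sin((1−f)δ)/sin δ ≈ 0.772, b = sin(fδ)/sin δ ≈ 0.375.
p = a·p₁ + b·p₂ ≈ (0.511, 0.855, 0.087); φ = arcsin(p_z) ≈ 4.99°, λ = atan2(p_y, p_x) ≈ 59.11°.

≈ 5°N, 59°E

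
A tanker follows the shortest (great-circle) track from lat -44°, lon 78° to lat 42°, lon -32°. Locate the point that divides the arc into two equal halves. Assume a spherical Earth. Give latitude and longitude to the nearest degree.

Write both endpoints as unit vectors p₁, p₂ with components (cos φ cos λ, cos φ sin λ, sin φ).
The central angle between the endpoints is δ = arccos(p₁·p₂) ≈ 2.275 rad (130.4°).
Interpolate at f = 1/2 with slerp weights a = sin((1−f)δ)/sin δ ≈ 1.191, b = sin(fδ)/sin δ ≈ 1.191.
p = a·p₁ + b·p₂ ≈ (0.929, 0.369, -0.030); φ = arcsin(p_z) ≈ -1.74°, λ = atan2(p_y, p_x) ≈ 21.67°.

≈ lat -2°, lon 22°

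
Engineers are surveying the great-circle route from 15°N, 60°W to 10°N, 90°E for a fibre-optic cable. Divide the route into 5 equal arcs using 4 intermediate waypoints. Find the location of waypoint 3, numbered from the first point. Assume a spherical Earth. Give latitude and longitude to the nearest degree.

≈ 38°N, 35°E

Write both endpoints as unit vectors p₁, p₂ with components (cos φ cos λ, cos φ sin λ, sin φ).
The central angle between the endpoints is δ = arccos(p₁·p₂) ≈ 2.464 rad (141.2°).
Interpolate at f = 3/5 with slerp weights a = sin((1−f)δ)/sin δ ≈ 1.329, b = sin(fδ)/sin δ ≈ 1.588.
p = a·p₁ + b·p₂ ≈ (0.642, 0.452, 0.620); φ = arcsin(p_z) ≈ 38.29°, λ = atan2(p_y, p_x) ≈ 35.14°.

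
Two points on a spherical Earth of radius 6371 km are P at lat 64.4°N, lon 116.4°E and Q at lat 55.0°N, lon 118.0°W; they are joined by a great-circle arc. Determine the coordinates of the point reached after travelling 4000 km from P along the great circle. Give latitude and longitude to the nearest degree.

Convert each endpoint to a unit vector on the sphere (x = cos φ cos λ, y = cos φ sin λ, z = sin φ).
The central angle between the endpoints is δ = arccos(p₁·p₂) ≈ 0.934 rad (53.5°). The total great-circle distance is δ·R ≈ 0.934 × 6371 ≈ 5952 km, so the target fraction is f = 4000/5952 ≈ 0.672.
Interpolate at f ≈ 0.672 with slerp weights a = sin((1−f)δ)/sin δ ≈ 0.375, b = sin(fδ)/sin δ ≈ 0.730.
p = a·p₁ + b·p₂ ≈ (-0.269, -0.225, 0.937); φ = arcsin(p_z) ≈ 69.49°, λ = atan2(p_y, p_x) ≈ -140.09°.

≈ lat 69°N, lon 140°W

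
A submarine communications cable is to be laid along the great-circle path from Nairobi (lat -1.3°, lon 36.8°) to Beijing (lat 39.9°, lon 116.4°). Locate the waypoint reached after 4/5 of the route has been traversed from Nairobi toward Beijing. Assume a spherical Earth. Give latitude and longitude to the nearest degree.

From cos δ = sin φ₁ sin φ₂ + cos φ₁ cos φ₂ cos Δλ, the central angle is δ ≈ 1.447 rad (82.9°).
Interpolate at f = 4/5 with slerp weights a = sin((1−f)δ)/sin δ ≈ 0.288, b = sin(fδ)/sin δ ≈ 0.923.
p = a·p₁ + b·p₂ ≈ (-0.085, 0.806, 0.585); φ = arcsin(p_z) ≈ 35.83°, λ = atan2(p_y, p_x) ≈ 95.99°.

≈ lat 36°, lon 96°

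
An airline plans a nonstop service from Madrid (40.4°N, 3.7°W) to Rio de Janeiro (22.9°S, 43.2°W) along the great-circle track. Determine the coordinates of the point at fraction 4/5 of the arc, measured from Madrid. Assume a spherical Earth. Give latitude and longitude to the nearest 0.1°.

Convert each endpoint to a unit vector on the sphere (x = cos φ cos λ, y = cos φ sin λ, z = sin φ).
The central angle between the endpoints is δ = arccos(p₁·p₂) ≈ 1.277 rad (73.2°).
Interpolate at f = 4/5 with slerp weights a = sin((1−f)δ)/sin δ ≈ 0.264, b = sin(fδ)/sin δ ≈ 0.891.
p = a·p₁ + b·p₂ ≈ (0.799, -0.575, -0.176); φ = arcsin(p_z) ≈ -10.12°, λ = atan2(p_y, p_x) ≈ -35.74°.

≈ (10.1°S, 35.7°W)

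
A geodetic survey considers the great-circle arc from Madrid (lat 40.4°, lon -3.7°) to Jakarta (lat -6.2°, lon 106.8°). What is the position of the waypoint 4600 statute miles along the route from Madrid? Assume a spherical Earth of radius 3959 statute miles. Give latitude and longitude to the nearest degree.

≈ lat 21°, lon 73°

Write both endpoints as unit vectors p₁, p₂ with components (cos φ cos λ, cos φ sin λ, sin φ).
The central angle between the endpoints is δ = arccos(p₁·p₂) ≈ 1.913 rad (109.6°). The total great-circle distance is δ·R ≈ 1.913 × 3959 ≈ 7572 mi, so the target fraction is f = 4600/7572 ≈ 0.608.
Interpolate at f ≈ 0.608 with slerp weights a = sin((1−f)δ)/sin δ ≈ 0.724, b = sin(fδ)/sin δ ≈ 0.974.
p = a·p₁ + b·p₂ ≈ (0.270, 0.891, 0.364); φ = arcsin(p_z) ≈ 21.35°, λ = atan2(p_y, p_x) ≈ 73.13°.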